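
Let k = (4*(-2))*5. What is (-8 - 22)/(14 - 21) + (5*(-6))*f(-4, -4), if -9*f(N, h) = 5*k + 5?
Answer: -4520/7 ≈ -645.71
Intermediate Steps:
k = -40 (k = -8*5 = -40)
f(N, h) = 65/3 (f(N, h) = -(5*(-40) + 5)/9 = -(-200 + 5)/9 = -⅑*(-195) = 65/3)
(-8 - 22)/(14 - 21) + (5*(-6))*f(-4, -4) = (-8 - 22)/(14 - 21) + (5*(-6))*(65/3) = -30/(-7) - 30*65/3 = -30*(-⅐) - 650 = 30/7 - 650 = -4520/7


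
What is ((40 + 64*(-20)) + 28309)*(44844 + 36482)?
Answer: 2201413494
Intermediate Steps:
((40 + 64*(-20)) + 28309)*(44844 + 36482) = ((40 - 1280) + 28309)*81326 = (-1240 + 28309)*81326 = 27069*81326 = 2201413494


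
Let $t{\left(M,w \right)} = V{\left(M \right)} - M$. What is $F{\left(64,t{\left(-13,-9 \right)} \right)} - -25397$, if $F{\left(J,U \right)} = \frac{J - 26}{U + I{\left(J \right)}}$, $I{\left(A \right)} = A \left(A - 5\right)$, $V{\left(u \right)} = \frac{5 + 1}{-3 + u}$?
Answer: $\frac{769757977}{30309} \approx 25397.0$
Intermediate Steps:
$V{\left(u \right)} = \frac{6}{-3 + u}$
$I{\left(A \right)} = A \left(-5 + A\right)$
$t{\left(M,w \right)} = - M + \frac{6}{-3 + M}$ ($t{\left(M,w \right)} = \frac{6}{-3 + M} - M = - M + \frac{6}{-3 + M}$)
$F{\left(J,U \right)} = \frac{-26 + J}{U + J \left(-5 + J\right)}$ ($F{\left(J,U \right)} = \frac{J - 26}{U + J \left(-5 + J\right)} = \frac{-26 + J}{U + J \left(-5 + J\right)}$)
$F{\left(64,t{\left(-13,-9 \right)} \right)} - -25397 = \frac{-26 + 64}{\frac{6 - - 13 \left(-3 - 13\right)}{-3 - 13} + 64 \left(-5 + 64\right)} - -25397 = \frac{1}{\frac{6 - \left(-13\right) \left(-16\right)}{-16} + 64 \cdot 59} \cdot 38 + 25397 = \frac{1}{- \frac{6 - 208}{16} + 3776} \cdot 38 + 25397 = \frac{1}{\left(- \frac{1}{16}\right) \left(-202\right) + 3776} \cdot 38 + 25397 = \frac{1}{\frac{101}{8} + 3776} \cdot 38 + 25397 = \frac{1}{\frac{30309}{8}} \cdot 38 + 25397 = \frac{8}{30309} \cdot 38 + 25397 = \frac{304}{30309} + 25397 = \frac{769757977}{30309}$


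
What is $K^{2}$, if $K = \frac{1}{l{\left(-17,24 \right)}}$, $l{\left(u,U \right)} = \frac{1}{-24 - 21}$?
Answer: $2025$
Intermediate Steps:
$l{\left(u,U \right)} = - \frac{1}{45}$ ($l{\left(u,U \right)} = \frac{1}{-45} = - \frac{1}{45}$)
$K = -45$ ($K = \frac{1}{- \frac{1}{45}} = -45$)
$K^{2} = \left(-45\right)^{2} = 2025$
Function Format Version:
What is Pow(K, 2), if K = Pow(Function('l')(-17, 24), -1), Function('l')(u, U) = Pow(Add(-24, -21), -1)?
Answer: 2025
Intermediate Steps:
Function('l')(u, U) = Rational(-1, 45) (Function('l')(u, U) = Pow(-45, -1) = Rational(-1, 45))
K = -45 (K = Pow(Rational(-1, 45), -1) = -45)
Pow(K, 2) = Pow(-45, 2) = 2025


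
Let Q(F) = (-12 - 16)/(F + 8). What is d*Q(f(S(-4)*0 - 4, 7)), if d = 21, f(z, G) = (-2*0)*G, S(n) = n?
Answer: -147/2 ≈ -73.500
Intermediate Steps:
f(z, G) = 0 (f(z, G) = 0*G = 0)
Q(F) = -28/(8 + F)
d*Q(f(S(-4)*0 - 4, 7)) = 21*(-28/(8 + 0)) = 21*(-28/8) = 21*(-28*1/8) = 21*(-7/2) = -147/2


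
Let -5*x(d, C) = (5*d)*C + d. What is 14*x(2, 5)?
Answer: -728/5 ≈ -145.60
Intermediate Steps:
x(d, C) = -d/5 - C*d (x(d, C) = -((5*d)*C + d)/5 = -(5*C*d + d)/5 = -(d + 5*C*d)/5 = -d/5 - C*d)
14*x(2, 5) = 14*(-1*2*(1/5 + 5)) = 14*(-1*2*26/5) = 14*(-52/5) = -728/5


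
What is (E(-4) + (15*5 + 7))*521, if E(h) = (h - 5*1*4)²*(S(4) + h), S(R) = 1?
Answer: -857566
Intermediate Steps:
E(h) = (-20 + h)²*(1 + h) (E(h) = (h - 5*1*4)²*(1 + h) = (h - 5*4)²*(1 + h) = (h - 20)²*(1 + h) = (-20 + h)²*(1 + h))
(E(-4) + (15*5 + 7))*521 = ((-20 - 4)²*(1 - 4) + (15*5 + 7))*521 = ((-24)²*(-3) + (75 + 7))*521 = (576*(-3) + 82)*521 = (-1728 + 82)*521 = -1646*521 = -857566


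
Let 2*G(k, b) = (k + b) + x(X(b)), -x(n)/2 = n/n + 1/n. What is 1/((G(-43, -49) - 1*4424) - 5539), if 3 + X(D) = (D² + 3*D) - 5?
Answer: -2246/22482461 ≈ -9.9900e-5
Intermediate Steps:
X(D) = -8 + D² + 3*D (X(D) = -3 + ((D² + 3*D) - 5) = -3 + (-5 + D² + 3*D) = -8 + D² + 3*D)
x(n) = -2 - 2/n (x(n) = -2*(n/n + 1/n) = -2*(1 + 1/n) = -2 - 2/n)
G(k, b) = -1 + b/2 + k/2 - 1/(-8 + b² + 3*b) (G(k, b) = ((k + b) + (-2 - 2/(-8 + b² + 3*b)))/2 = ((b + k) + (-2 - 2/(-8 + b² + 3*b)))/2 = (-2 + b + k - 2/(-8 + b² + 3*b))/2 = -1 + b/2 + k/2 - 1/(-8 + b² + 3*b))
1/((G(-43, -49) - 1*4424) - 5539) = 1/(((7 - 1*(-49)² - 3*(-49) + (-49 - 43)*(-8 + (-49)² + 3*(-49))/2)/(-8 + (-49)² + 3*(-49)) - 1*4424) - 5539) = 1/(((7 - 1*2401 + 147 + (½)*(-92)*(-8 + 2401 - 147))/(-8 + 2401 - 147) - 4424) - 5539) = 1/(((7 - 2401 + 147 + (½)*(-92)*2246)/2246 - 4424) - 5539) = 1/(((7 - 2401 + 147 - 103316)/2246 - 4424) - 5539) = 1/(((1/2246)*(-105563) - 4424) - 5539) = 1/((-105563/2246 - 4424) - 5539) = 1/(-10041867/2246 - 5539) = 1/(-22482461/2246) = -2246/22482461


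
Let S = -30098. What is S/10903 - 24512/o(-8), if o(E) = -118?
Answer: 131851386/643277 ≈ 204.97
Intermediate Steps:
S/10903 - 24512/o(-8) = -30098/10903 - 24512/(-118) = -30098*1/10903 - 24512*(-1/118) = -30098/10903 + 12256/59 = 131851386/643277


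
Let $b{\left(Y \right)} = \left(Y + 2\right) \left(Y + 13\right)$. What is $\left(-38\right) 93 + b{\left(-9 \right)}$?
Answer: $-3562$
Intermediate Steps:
$b{\left(Y \right)} = \left(2 + Y\right) \left(13 + Y\right)$
$\left(-38\right) 93 + b{\left(-9 \right)} = \left(-38\right) 93 + \left(26 + \left(-9\right)^{2} + 15 \left(-9\right)\right) = -3534 + \left(26 + 81 - 135\right) = -3534 - 28 = -3562$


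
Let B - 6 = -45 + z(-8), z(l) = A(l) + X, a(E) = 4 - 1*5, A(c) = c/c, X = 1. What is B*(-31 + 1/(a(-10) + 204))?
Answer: 232804/203 ≈ 1146.8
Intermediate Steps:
A(c) = 1
a(E) = -1 (a(E) = 4 - 5 = -1)
z(l) = 2 (z(l) = 1 + 1 = 2)
B = -37 (B = 6 + (-45 + 2) = 6 - 43 = -37)
B*(-31 + 1/(a(-10) + 204)) = -37*(-31 + 1/(-1 + 204)) = -37*(-31 + 1/203) = -37*(-6292/203) = 232804/203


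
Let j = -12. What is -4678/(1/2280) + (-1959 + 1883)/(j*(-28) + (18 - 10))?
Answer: -917262259/86 ≈ -1.0666e+7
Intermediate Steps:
-4678/(1/2280) + (-1959 + 1883)/(j*(-28) + (18 - 10)) = -4678/(1/2280) + (-1959 + 1883)/(-12*(-28) + (18 - 10)) = -4678/1/2280 - 76/(336 + 8) = -4678*2280 - 76/344 = -10665840 - 76*1/344 = -10665840 - 19/86 = -917262259/86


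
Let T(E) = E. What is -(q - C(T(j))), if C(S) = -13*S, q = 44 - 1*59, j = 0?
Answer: 15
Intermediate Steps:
q = -15 (q = 44 - 59 = -15)
-(q - C(T(j))) = -(-15 - (-13)*0) = -(-15 - 1*0) = -(-15 + 0) = -1*(-15) = 15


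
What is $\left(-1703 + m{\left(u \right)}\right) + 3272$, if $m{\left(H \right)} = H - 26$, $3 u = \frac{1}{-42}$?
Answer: $\frac{194417}{126} \approx 1543.0$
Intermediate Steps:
$u = - \frac{1}{126}$ ($u = \frac{1}{3 \left(-42\right)} = \frac{1}{3} \left(- \frac{1}{42}\right) = - \frac{1}{126} \approx -0.0079365$)
$m{\left(H \right)} = -26 + H$
$\left(-1703 + m{\left(u \right)}\right) + 3272 = \left(-1703 - \frac{3277}{126}\right) + 3272 = - \frac{217855}{126} + 3272 = \frac{194417}{126}$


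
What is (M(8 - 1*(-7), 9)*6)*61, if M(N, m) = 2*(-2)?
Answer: -1464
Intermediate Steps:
M(N, m) = -4
(M(8 - 1*(-7), 9)*6)*61 = -4*6*61 = -24*61 = -1464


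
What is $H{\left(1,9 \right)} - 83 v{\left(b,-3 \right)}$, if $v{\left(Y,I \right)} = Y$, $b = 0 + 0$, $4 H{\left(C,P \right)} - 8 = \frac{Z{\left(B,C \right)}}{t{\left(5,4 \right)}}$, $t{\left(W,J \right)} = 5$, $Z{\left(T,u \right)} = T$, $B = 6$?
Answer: $\frac{23}{10} \approx 2.3$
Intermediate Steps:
$H{\left(C,P \right)} = \frac{23}{10}$ ($H{\left(C,P \right)} = 2 + \frac{6 \cdot \frac{1}{5}}{4} = 2 + \frac{1}{4} \cdot \frac{6}{5} = 2 + \frac{3}{10} = \frac{23}{10}$)
$b = 0$
$H{\left(1,9 \right)} - 83 v{\left(b,-3 \right)} = \frac{23}{10} - 0 = \frac{23}{10} + 0 = \frac{23}{10}$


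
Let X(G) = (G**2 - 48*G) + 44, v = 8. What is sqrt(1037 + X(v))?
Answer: sqrt(761) ≈ 27.586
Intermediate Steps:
X(G) = 44 + G**2 - 48*G
sqrt(1037 + X(v)) = sqrt(1037 + (44 + 8**2 - 48*8)) = sqrt(1037 + (44 + 64 - 384)) = sqrt(1037 - 276) = sqrt(761)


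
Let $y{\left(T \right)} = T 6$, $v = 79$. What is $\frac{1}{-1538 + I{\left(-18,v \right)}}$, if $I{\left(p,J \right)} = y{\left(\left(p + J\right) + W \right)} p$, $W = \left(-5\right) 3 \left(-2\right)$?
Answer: $- \frac{1}{11366} \approx -8.7982 \cdot 10^{-5}$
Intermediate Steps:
$W = 30$ ($W = \left(-15\right) \left(-2\right) = 30$)
$y{\left(T \right)} = 6 T$
$I{\left(p,J \right)} = p \left(180 + 6 J + 6 p\right)$ ($I{\left(p,J \right)} = 6 \left(\left(p + J\right) + 30\right) p = 6 \left(\left(J + p\right) + 30\right) p = 6 \left(30 + J + p\right) p = \left(180 + 6 J + 6 p\right) p = p \left(180 + 6 J + 6 p\right)$)
$\frac{1}{-1538 + I{\left(-18,v \right)}} = \frac{1}{-1538 + 6 \left(-18\right) \left(30 + 79 - 18\right)} = \frac{1}{-1538 + 6 \left(-18\right) 91} = \frac{1}{-1538 - 9828} = \frac{1}{-11366} = - \frac{1}{11366}$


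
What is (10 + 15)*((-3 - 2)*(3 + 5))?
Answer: -1000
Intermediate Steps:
(10 + 15)*((-3 - 2)*(3 + 5)) = 25*(-5*8) = 25*(-40) = -1000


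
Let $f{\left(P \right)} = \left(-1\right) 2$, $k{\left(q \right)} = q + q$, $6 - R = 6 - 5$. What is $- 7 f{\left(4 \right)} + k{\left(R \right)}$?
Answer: $24$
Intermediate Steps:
$R = 5$ ($R = 6 - \left(6 - 5\right) = 6 - 1 = 5$)
$k{\left(q \right)} = 2 q$
$f{\left(P \right)} = -2$
$- 7 f{\left(4 \right)} + k{\left(R \right)} = \left(-7\right) \left(-2\right) + 2 \cdot 5 = 14 + 10 = 24$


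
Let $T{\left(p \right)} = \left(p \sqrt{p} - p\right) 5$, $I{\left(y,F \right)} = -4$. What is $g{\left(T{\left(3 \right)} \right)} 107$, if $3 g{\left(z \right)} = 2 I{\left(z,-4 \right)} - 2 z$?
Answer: $\frac{2354}{3} - 1070 \sqrt{3} \approx -1068.6$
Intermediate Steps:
$T{\left(p \right)} = - 5 p + 5 p^{\frac{3}{2}}$ ($T{\left(p \right)} = \left(p^{\frac{3}{2}} - p\right) 5 = - 5 p + 5 p^{\frac{3}{2}}$)
$g{\left(z \right)} = - \frac{8}{3} - \frac{2 z}{3}$ ($g{\left(z \right)} = \frac{2 \left(-4\right) - 2 z}{3} = \frac{-8 - 2 z}{3} = - \frac{8}{3} - \frac{2 z}{3}$)
$g{\left(T{\left(3 \right)} \right)} 107 = \left(- \frac{8}{3} - \frac{2 \left(\left(-5\right) 3 + 5 \cdot 3^{\frac{3}{2}}\right)}{3}\right) 107 = \left(- \frac{8}{3} - \frac{2 \left(-15 + 5 \cdot 3 \sqrt{3}\right)}{3}\right) 107 = \left(- \frac{8}{3} - \frac{2 \left(-15 + 15 \sqrt{3}\right)}{3}\right) 107 = \left(- \frac{8}{3} + \left(10 - 10 \sqrt{3}\right)\right) 107 = \left(\frac{22}{3} - 10 \sqrt{3}\right) 107 = \frac{2354}{3} - 1070 \sqrt{3}$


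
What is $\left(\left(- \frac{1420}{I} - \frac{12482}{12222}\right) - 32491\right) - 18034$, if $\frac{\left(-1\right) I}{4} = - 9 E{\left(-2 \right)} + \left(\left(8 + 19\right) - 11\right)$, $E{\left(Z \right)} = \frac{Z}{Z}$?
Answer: $- \frac{44064943}{873} \approx -50475.0$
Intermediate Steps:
$E{\left(Z \right)} = 1$
$I = -28$ ($I = - 4 \left(\left(-9\right) 1 + \left(\left(8 + 19\right) - 11\right)\right) = - 4 \left(-9 + \left(27 - 11\right)\right) = - 4 \left(-9 + 16\right) = \left(-4\right) 7 = -28$)
$\left(\left(- \frac{1420}{I} - \frac{12482}{12222}\right) - 32491\right) - 18034 = \left(\left(- \frac{1420}{-28} - \frac{12482}{12222}\right) - 32491\right) - 18034 = \left(\left(\left(-1420\right) \left(- \frac{1}{28}\right) - \frac{6241}{6111}\right) - 32491\right) - 18034 = \left(\left(\frac{355}{7} - \frac{6241}{6111}\right) - 32491\right) - 18034 = \left(\frac{43382}{873} - 32491\right) - 18034 = - \frac{28321261}{873} - 18034 = - \frac{44064943}{873}$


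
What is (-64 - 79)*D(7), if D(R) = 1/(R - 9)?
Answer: 143/2 ≈ 71.500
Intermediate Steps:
D(R) = 1/(-9 + R)
(-64 - 79)*D(7) = (-64 - 79)/(-9 + 7) = -143/(-2) = -143*(-½) = 143/2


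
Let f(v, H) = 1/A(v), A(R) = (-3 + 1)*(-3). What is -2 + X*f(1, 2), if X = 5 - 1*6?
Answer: -13/6 ≈ -2.1667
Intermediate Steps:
A(R) = 6 (A(R) = -2*(-3) = 6)
f(v, H) = 1/6
X = -1 (X = 5 - 6 = -1)
-2 + X*f(1, 2) = -2 - 1*1/6 = -2 - 1/6 = -13/6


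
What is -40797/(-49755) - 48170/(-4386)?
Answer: 429272332/36370905 ≈ 11.803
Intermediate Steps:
-40797/(-49755) - 48170/(-4386) = -40797*(-1/49755) - 48170*(-1/4386) = 13599/16585 + 24085/2193 = 429272332/36370905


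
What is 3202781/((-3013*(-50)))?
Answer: 3202781/150650 ≈ 21.260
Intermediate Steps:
3202781/((-3013*(-50))) = 3202781/((-23*(-6550))) = 3202781/150650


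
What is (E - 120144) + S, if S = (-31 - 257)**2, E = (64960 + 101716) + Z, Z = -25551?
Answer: 103925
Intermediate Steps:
E = 141125 (E = (64960 + 101716) - 25551 = 166676 - 25551 = 141125)
S = 82944 (S = (-288)**2 = 82944)
(E - 120144) + S = (141125 - 120144) + 82944 = 20981 + 82944 = 103925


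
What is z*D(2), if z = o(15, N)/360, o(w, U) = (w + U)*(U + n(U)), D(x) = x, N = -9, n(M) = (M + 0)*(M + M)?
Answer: 51/10 ≈ 5.1000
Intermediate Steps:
n(M) = 2*M² (n(M) = M*(2*M) = 2*M²)
o(w, U) = (U + w)*(U + 2*U²) (o(w, U) = (w + U)*(U + 2*U²) = (U + w)*(U + 2*U²))
z = 51/20 (z = -9*(-9 + 15 + 2*(-9)² + 2*(-9)*15)/360 = -9*(-9 + 15 + 2*81 - 270)*(1/360) = -9*(-9 + 15 + 162 - 270)*(1/360) = -9*(-102)*(1/360) = 918*(1/360) = 51/20 ≈ 2.5500)
z*D(2) = (51/20)*2 = 51/10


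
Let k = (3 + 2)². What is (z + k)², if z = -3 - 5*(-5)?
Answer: 2209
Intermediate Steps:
k = 25 (k = 5² = 25)
z = 22 (z = -3 + 25 = 22)
(z + k)² = (22 + 25)² = 47² = 2209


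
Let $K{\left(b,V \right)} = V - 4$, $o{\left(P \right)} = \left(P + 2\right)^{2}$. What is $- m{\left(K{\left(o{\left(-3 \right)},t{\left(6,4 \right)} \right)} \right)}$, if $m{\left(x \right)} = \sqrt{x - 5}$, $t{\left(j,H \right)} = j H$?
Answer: $- \sqrt{15} \approx -3.873$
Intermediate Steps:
$t{\left(j,H \right)} = H j$
$o{\left(P \right)} = \left(2 + P\right)^{2}$
$K{\left(b,V \right)} = -4 + V$ ($K{\left(b,V \right)} = V - 4 = -4 + V$)
$m{\left(x \right)} = \sqrt{-5 + x}$
$- m{\left(K{\left(o{\left(-3 \right)},t{\left(6,4 \right)} \right)} \right)} = - \sqrt{-5 + \left(-4 + 4 \cdot 6\right)} = - \sqrt{-5 + \left(-4 + 24\right)} = - \sqrt{-5 + 20} = - \sqrt{15}$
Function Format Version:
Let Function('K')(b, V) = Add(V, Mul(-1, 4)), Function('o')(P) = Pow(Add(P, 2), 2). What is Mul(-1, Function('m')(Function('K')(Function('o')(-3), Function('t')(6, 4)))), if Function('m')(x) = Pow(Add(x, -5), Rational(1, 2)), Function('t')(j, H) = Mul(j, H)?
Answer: Mul(-1, Pow(15, Rational(1, 2))) ≈ -3.8730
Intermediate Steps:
Function('t')(j, H) = Mul(H, j)
Function('o')(P) = Pow(Add(2, P), 2)
Function('K')(b, V) = Add(-4, V) (Function('K')(b, V) = Add(V, -4) = Add(-4, V))
Function('m')(x) = Pow(Add(-5, x), Rational(1, 2))
Mul(-1, Function('m')(Function('K')(Function('o')(-3), Function('t')(6, 4)))) = Mul(-1, Pow(Add(-5, Add(-4, Mul(4, 6))), Rational(1, 2))) = Mul(-1, Pow(Add(-5, Add(-4, 24)), Rational(1, 2))) = Mul(-1, Pow(Add(-5, 20), Rational(1, 2))) = Mul(-1, Pow(15, Rational(1, 2)))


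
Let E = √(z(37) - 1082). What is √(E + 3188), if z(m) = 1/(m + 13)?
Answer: √(318800 + 30*I*√12022)/10 ≈ 56.463 + 0.29128*I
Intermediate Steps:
z(m) = 1/(13 + m)
E = 3*I*√12022/10 (E = √(1/(13 + 37) - 1082) = √(1/50 - 1082) = √(-54099/50) = 3*I*√12022/10 ≈ 32.893*I)
√(E + 3188) = √(3*I*√12022/10 + 3188) = √(3188 + 3*I*√12022/10)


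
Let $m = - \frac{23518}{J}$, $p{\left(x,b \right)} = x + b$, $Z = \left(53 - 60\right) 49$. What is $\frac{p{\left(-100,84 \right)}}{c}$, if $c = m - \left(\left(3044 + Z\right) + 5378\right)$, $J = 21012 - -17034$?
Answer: $\frac{19023}{9606161} \approx 0.0019803$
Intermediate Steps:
$J = 38046$ ($J = 21012 + 17034 = 38046$)
$Z = -343$ ($Z = \left(-7\right) 49 = -343$)
$p{\left(x,b \right)} = b + x$
$m = - \frac{11759}{19023}$ ($m = - \frac{23518}{38046} = \left(-23518\right) \frac{1}{38046} = - \frac{11759}{19023} \approx -0.61815$)
$c = - \frac{153698576}{19023}$ ($c = - \frac{11759}{19023} - \left(\left(3044 - 343\right) + 5378\right) = - \frac{11759}{19023} - \left(2701 + 5378\right) = - \frac{11759}{19023} - 8079 = - \frac{153698576}{19023} \approx -8079.6$)
$\frac{p{\left(-100,84 \right)}}{c} = \frac{84 - 100}{- \frac{153698576}{19023}} = \left(-16\right) \left(- \frac{19023}{153698576}\right) = \frac{19023}{9606161}$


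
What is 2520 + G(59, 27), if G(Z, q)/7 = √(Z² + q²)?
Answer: 2520 + 7*√4210 ≈ 2974.2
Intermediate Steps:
G(Z, q) = 7*√(Z² + q²)
2520 + G(59, 27) = 2520 + 7*√(59² + 27²) = 2520 + 7*√(3481 + 729) = 2520 + 7*√4210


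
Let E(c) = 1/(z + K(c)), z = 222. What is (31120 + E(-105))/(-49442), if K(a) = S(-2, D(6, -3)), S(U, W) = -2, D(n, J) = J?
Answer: -6846401/10877240 ≈ -0.62942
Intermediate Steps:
K(a) = -2
E(c) = 1/220 (E(c) = 1/(222 - 2) = 1/220)
(31120 + E(-105))/(-49442) = (31120 + 1/220)/(-49442) = (6846401/220)*(-1/49442) = -6846401/10877240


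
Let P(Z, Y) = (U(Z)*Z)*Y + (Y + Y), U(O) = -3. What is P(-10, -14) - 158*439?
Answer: -69810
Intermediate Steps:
P(Z, Y) = 2*Y - 3*Y*Z (P(Z, Y) = (-3*Z)*Y + (Y + Y) = -3*Y*Z + 2*Y = 2*Y - 3*Y*Z)
P(-10, -14) - 158*439 = -14*(2 - 3*(-10)) - 158*439 = -14*(2 + 30) - 69362 = -14*32 - 69362 = -448 - 69362 = -69810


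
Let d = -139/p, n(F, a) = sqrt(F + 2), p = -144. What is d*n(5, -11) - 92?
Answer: -92 + 139*sqrt(7)/144 ≈ -89.446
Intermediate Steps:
n(F, a) = sqrt(2 + F)
d = 139/144 (d = -139/(-144) = -139*(-1/144) = 139/144 ≈ 0.96528)
d*n(5, -11) - 92 = 139*sqrt(2 + 5)/144 - 92 = 139*sqrt(7)/144 - 92 = -92 + 139*sqrt(7)/144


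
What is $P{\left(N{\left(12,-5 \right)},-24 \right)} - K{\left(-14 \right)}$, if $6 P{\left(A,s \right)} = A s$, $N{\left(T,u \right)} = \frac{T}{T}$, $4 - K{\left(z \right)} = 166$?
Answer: $158$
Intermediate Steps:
$K{\left(z \right)} = -162$ ($K{\left(z \right)} = 4 - 166 = -162$)
$N{\left(T,u \right)} = 1$
$P{\left(A,s \right)} = \frac{A s}{6}$
$P{\left(N{\left(12,-5 \right)},-24 \right)} - K{\left(-14 \right)} = \frac{1}{6} \cdot 1 \left(-24\right) - -162 = -4 + 162 = 158$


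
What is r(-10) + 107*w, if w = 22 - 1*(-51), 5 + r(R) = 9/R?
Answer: 78051/10 ≈ 7805.1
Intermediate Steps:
r(R) = -5 + 9/R
w = 73 (w = 22 + 51 = 73)
r(-10) + 107*w = (-5 + 9/(-10)) + 107*73 = (-5 + 9*(-⅒)) + 7811 = (-5 - 9/10) + 7811 = -59/10 + 7811 = 78051/10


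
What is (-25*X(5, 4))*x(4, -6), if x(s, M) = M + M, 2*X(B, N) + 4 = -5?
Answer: -1350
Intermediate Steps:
X(B, N) = -9/2 (X(B, N) = -2 + (1/2)*(-5) = -2 - 5/2 = -9/2)
x(s, M) = 2*M
(-25*X(5, 4))*x(4, -6) = (-25*(-9/2))*(2*(-6)) = (225/2)*(-12) = -1350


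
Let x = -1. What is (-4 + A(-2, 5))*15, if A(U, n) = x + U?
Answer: -105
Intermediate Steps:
A(U, n) = -1 + U
(-4 + A(-2, 5))*15 = (-4 + (-1 - 2))*15 = (-4 - 3)*15 = -7*15 = -105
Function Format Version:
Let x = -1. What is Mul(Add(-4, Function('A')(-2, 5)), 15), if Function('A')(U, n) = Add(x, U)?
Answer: -105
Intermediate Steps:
Function('A')(U, n) = Add(-1, U)
Mul(Add(-4, Function('A')(-2, 5)), 15) = Mul(Add(-4, Add(-1, -2)), 15) = Mul(Add(-4, -3), 15) = Mul(-7, 15) = -105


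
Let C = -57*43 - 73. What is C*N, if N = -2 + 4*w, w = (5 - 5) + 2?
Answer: -15144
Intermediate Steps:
w = 2 (w = 0 + 2 = 2)
C = -2524 (C = -2451 - 73 = -2524)
N = 6 (N = -2 + 4*2 = -2 + 8 = 6)
C*N = -2524*6 = -15144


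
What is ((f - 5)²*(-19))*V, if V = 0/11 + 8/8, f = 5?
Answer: 0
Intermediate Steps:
V = 1 (V = 0*(1/11) + 8*(⅛) = 0 + 1 = 1)
((f - 5)²*(-19))*V = ((5 - 5)²*(-19))*1 = (0²*(-19))*1 = (0*(-19))*1 = 0*1 = 0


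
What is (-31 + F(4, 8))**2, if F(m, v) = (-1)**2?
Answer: 900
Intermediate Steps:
F(m, v) = 1
(-31 + F(4, 8))**2 = (-31 + 1)**2 = (-30)**2 = 900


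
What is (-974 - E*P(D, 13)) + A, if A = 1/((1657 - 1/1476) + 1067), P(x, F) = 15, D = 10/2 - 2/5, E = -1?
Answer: -3855775981/4020623 ≈ -959.00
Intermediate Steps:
D = 23/5 (D = 10*(½) - 2*⅕ = 5 - ⅖ = 23/5 ≈ 4.6000)
A = 1476/4020623 (A = 1/((1657 - 1*1/1476) + 1067) = 1/((1657 - 1/1476) + 1067) = 1/(2445731/1476 + 1067) = 1/(4020623/1476) = 1476/4020623 ≈ 0.00036711)
(-974 - E*P(D, 13)) + A = (-974 - (-1)*15) + 1476/4020623 = (-974 - 1*(-15)) + 1476/4020623 = (-974 + 15) + 1476/4020623 = -959 + 1476/4020623 = -3855775981/4020623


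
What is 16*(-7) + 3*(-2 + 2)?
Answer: -112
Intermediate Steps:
16*(-7) + 3*(-2 + 2) = -112 + 3*0 = -112 + 0 = -112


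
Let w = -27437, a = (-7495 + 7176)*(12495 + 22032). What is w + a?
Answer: -11041550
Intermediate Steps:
a = -11014113 (a = -319*34527 = -11014113)
w + a = -27437 - 11014113 = -11041550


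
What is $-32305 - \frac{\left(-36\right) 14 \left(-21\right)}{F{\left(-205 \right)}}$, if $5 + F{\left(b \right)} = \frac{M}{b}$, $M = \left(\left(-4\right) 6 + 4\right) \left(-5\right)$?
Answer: $- \frac{759409}{25} \approx -30376.0$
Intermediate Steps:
$M = 100$ ($M = \left(-24 + 4\right) \left(-5\right) = \left(-20\right) \left(-5\right) = 100$)
$F{\left(b \right)} = -5 + \frac{100}{b}$
$-32305 - \frac{\left(-36\right) 14 \left(-21\right)}{F{\left(-205 \right)}} = -32305 - \frac{\left(-36\right) 14 \left(-21\right)}{-5 + \frac{100}{-205}} = -32305 - \frac{\left(-504\right) \left(-21\right)}{-5 + 100 \left(- \frac{1}{205}\right)} = -32305 - \frac{10584}{-5 - \frac{20}{41}} = -32305 - \frac{10584}{- \frac{225}{41}} = -32305 - 10584 \left(- \frac{41}{225}\right) = -32305 - - \frac{48216}{25} = -32305 + \frac{48216}{25} = - \frac{759409}{25}$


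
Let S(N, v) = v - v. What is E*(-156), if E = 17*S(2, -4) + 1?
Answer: -156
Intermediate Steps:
S(N, v) = 0
E = 1 (E = 17*0 + 1 = 0 + 1 = 1)
E*(-156) = 1*(-156) = -156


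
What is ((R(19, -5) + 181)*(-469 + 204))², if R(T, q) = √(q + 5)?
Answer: 2300641225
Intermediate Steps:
R(T, q) = √(5 + q)
((R(19, -5) + 181)*(-469 + 204))² = ((√(5 - 5) + 181)*(-469 + 204))² = ((√0 + 181)*(-265))² = ((0 + 181)*(-265))² = (181*(-265))² = (-47965)² = 2300641225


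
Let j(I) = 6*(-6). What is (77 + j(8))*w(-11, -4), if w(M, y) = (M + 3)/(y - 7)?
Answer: 328/11 ≈ 29.818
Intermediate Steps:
j(I) = -36
w(M, y) = (3 + M)/(-7 + y)
(77 + j(8))*w(-11, -4) = (77 - 36)*((3 - 11)/(-7 - 4)) = 41*(-8/(-11)) = 41*(-1/11*(-8)) = 41*(8/11) = 328/11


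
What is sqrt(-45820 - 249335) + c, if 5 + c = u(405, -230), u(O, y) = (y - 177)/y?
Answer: -743/230 + 3*I*sqrt(32795) ≈ -3.2304 + 543.28*I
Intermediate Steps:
u(O, y) = (-177 + y)/y
c = -743/230 (c = -5 + (-177 - 230)/(-230) = -5 - 1/230*(-407) = -5 + 407/230 = -743/230 ≈ -3.2304)
sqrt(-45820 - 249335) + c = sqrt(-45820 - 249335) - 743/230 = sqrt(-295155) - 743/230 = 3*I*sqrt(32795) - 743/230 = -743/230 + 3*I*sqrt(32795)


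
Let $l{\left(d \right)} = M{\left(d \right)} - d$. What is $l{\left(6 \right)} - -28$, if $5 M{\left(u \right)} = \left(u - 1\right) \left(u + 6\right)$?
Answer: $34$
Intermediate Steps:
$M{\left(u \right)} = \frac{\left(-1 + u\right) \left(6 + u\right)}{5}$ ($M{\left(u \right)} = \frac{\left(u - 1\right) \left(u + 6\right)}{5} = \frac{\left(-1 + u\right) \left(6 + u\right)}{5}$)
$l{\left(d \right)} = - \frac{6}{5} + \frac{d^{2}}{5}$ ($l{\left(d \right)} = \left(- \frac{6}{5} + d + \frac{d^{2}}{5}\right) - d = - \frac{6}{5} + \frac{d^{2}}{5}$)
$l{\left(6 \right)} - -28 = \left(- \frac{6}{5} + \frac{6^{2}}{5}\right) - -28 = \left(- \frac{6}{5} + \frac{1}{5} \cdot 36\right) + 28 = \left(- \frac{6}{5} + \frac{36}{5}\right) + 28 = 6 + 28 = 34$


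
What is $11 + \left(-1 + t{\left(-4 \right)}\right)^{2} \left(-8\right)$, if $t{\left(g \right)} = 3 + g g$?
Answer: $-2581$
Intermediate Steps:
$t{\left(g \right)} = 3 + g^{2}$
$11 + \left(-1 + t{\left(-4 \right)}\right)^{2} \left(-8\right) = 11 + \left(-1 + \left(3 + \left(-4\right)^{2}\right)\right)^{2} \left(-8\right) = 11 + \left(-1 + \left(3 + 16\right)\right)^{2} \left(-8\right) = 11 + \left(-1 + 19\right)^{2} \left(-8\right) = 11 + 18^{2} \left(-8\right) = 11 + 324 \left(-8\right) = 11 - 2592 = -2581$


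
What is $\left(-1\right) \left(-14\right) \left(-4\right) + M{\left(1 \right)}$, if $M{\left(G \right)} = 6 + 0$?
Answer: $-50$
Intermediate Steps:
$M{\left(G \right)} = 6$
$\left(-1\right) \left(-14\right) \left(-4\right) + M{\left(1 \right)} = \left(-1\right) \left(-14\right) \left(-4\right) + 6 = 14 \left(-4\right) + 6 = -56 + 6 = -50$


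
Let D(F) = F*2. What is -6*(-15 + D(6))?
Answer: 18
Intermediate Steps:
D(F) = 2*F
-6*(-15 + D(6)) = -6*(-15 + 2*6) = -6*(-15 + 12) = -6*(-3) = 18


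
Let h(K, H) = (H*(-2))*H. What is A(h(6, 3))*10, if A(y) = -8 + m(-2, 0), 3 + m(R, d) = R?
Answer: -130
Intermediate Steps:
m(R, d) = -3 + R
h(K, H) = -2*H**2 (h(K, H) = (-2*H)*H = -2*H**2)
A(y) = -13 (A(y) = -8 + (-3 - 2) = -8 - 5 = -13)
A(h(6, 3))*10 = -13*10 = -130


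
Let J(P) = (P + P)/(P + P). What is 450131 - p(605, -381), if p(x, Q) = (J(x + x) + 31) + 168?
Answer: 449931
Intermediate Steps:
J(P) = 1 (J(P) = (2*P)/((2*P)) = (2*P)*(1/(2*P)) = 1)
p(x, Q) = 200 (p(x, Q) = (1 + 31) + 168 = 32 + 168 = 200)
450131 - p(605, -381) = 450131 - 1*200 = 450131 - 200 = 449931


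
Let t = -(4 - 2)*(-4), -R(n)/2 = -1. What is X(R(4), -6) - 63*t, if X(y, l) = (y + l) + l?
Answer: -514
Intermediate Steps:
R(n) = 2 (R(n) = -2*(-1) = 2)
X(y, l) = y + 2*l (X(y, l) = (l + y) + l = y + 2*l)
t = 8 (t = -2*(-4) = -1*(-8) = 8)
X(R(4), -6) - 63*t = (2 + 2*(-6)) - 63*8 = (2 - 12) - 504 = -10 - 504 = -514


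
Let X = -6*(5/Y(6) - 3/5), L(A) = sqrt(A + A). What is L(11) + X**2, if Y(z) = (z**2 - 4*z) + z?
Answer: 841/225 + sqrt(22) ≈ 8.4282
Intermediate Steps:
L(A) = sqrt(2)*sqrt(A) (L(A) = sqrt(2*A) = sqrt(2)*sqrt(A))
Y(z) = z**2 - 3*z
X = 29/15 (X = -6*(5/((6*(-3 + 6))) - 3/5) = -6*(5/((6*3)) - 3*1/5) = -6*(5/18 - 3/5) = -6*(-29/90) = 29/15 ≈ 1.9333)
L(11) + X**2 = sqrt(2)*sqrt(11) + (29/15)**2 = sqrt(22) + 841/225 = 841/225 + sqrt(22)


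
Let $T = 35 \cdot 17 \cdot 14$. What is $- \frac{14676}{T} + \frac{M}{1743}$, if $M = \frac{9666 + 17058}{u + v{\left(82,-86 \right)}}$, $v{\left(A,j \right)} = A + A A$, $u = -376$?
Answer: $- \frac{391091696}{222281885} \approx -1.7594$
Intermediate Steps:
$v{\left(A,j \right)} = A + A^{2}$
$T = 8330$ ($T = 595 \cdot 14 = 8330$)
$M = \frac{13362}{3215}$ ($M = \frac{9666 + 17058}{-376 + 82 \left(1 + 82\right)} = \frac{26724}{-376 + 82 \cdot 83} = \frac{26724}{-376 + 6806} = \frac{26724}{6430} = 26724 \cdot \frac{1}{6430} = \frac{13362}{3215} \approx 4.1561$)
$- \frac{14676}{T} + \frac{M}{1743} = - \frac{14676}{8330} + \frac{13362}{3215 \cdot 1743} = \left(-14676\right) \frac{1}{8330} + \frac{13362}{3215} \cdot \frac{1}{1743} = - \frac{7338}{4165} + \frac{4454}{1867915} = - \frac{391091696}{222281885}$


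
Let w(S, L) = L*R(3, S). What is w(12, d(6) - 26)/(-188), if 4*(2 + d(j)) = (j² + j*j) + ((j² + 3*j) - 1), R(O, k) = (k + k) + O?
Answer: -351/752 ≈ -0.46676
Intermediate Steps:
R(O, k) = O + 2*k (R(O, k) = 2*k + O = O + 2*k)
d(j) = -9/4 + 3*j/4 + 3*j²/4 (d(j) = -2 + ((j² + j*j) + ((j² + 3*j) - 1))/4 = -2 + ((j² + j²) + (-1 + j² + 3*j))/4 = -2 + (2*j² + (-1 + j² + 3*j))/4 = -2 + (-1 + 3*j + 3*j²)/4 = -2 + (-¼ + 3*j/4 + 3*j²/4) = -9/4 + 3*j/4 + 3*j²/4)
w(S, L) = L*(3 + 2*S)
w(12, d(6) - 26)/(-188) = (((-9/4 + (¾)*6 + (¾)*6²) - 26)*(3 + 2*12))/(-188) = (((-9/4 + 9/2 + (¾)*36) - 26)*(3 + 24))*(-1/188) = (((-9/4 + 9/2 + 27) - 26)*27)*(-1/188) = ((117/4 - 26)*27)*(-1/188) = ((13/4)*27)*(-1/188) = (351/4)*(-1/188) = -351/752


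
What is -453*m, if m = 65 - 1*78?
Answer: 5889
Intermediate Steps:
m = -13 (m = 65 - 78 = -13)
-453*m = -453*(-13) = 5889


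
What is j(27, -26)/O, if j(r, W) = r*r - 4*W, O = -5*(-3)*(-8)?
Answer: -833/120 ≈ -6.9417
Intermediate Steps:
O = -120 (O = 15*(-8) = -120)
j(r, W) = r**2 - 4*W
j(27, -26)/O = (27**2 - 4*(-26))/(-120) = (729 + 104)*(-1/120) = 833*(-1/120) = -833/120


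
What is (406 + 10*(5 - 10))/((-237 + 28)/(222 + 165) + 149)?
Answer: 68886/28727 ≈ 2.3980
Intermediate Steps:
(406 + 10*(5 - 10))/((-237 + 28)/(222 + 165) + 149) = (406 + 10*(-5))/(-209/387 + 149) = (406 - 50)/(-209*1/387 + 149) = 356/(-209/387 + 149) = 356/(57454/387) = 356*(387/57454) = 68886/28727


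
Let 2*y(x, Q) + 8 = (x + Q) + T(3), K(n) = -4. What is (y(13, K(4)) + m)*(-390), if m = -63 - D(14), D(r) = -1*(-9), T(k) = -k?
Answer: 28470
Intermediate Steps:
D(r) = 9
m = -72 (m = -63 - 1*9 = -63 - 9 = -72)
y(x, Q) = -11/2 + Q/2 + x/2 (y(x, Q) = -4 + ((x + Q) - 1*3)/2 = -4 + ((Q + x) - 3)/2 = -4 + (-3 + Q + x)/2 = -4 + (-3/2 + Q/2 + x/2) = -11/2 + Q/2 + x/2)
(y(13, K(4)) + m)*(-390) = ((-11/2 + (½)*(-4) + (½)*13) - 72)*(-390) = ((-11/2 - 2 + 13/2) - 72)*(-390) = (-1 - 72)*(-390) = -73*(-390) = 28470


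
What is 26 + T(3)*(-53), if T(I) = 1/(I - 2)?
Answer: -27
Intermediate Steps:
T(I) = 1/(-2 + I)
26 + T(3)*(-53) = 26 - 53/(-2 + 3) = 26 - 53/1 = 26 + 1*(-53) = 26 - 53 = -27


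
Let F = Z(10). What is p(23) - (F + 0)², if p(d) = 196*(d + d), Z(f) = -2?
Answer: 9012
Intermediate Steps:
F = -2
p(d) = 392*d (p(d) = 196*(2*d) = 392*d)
p(23) - (F + 0)² = 392*23 - (-2 + 0)² = 9016 - 1*(-2)² = 9016 - 1*4 = 9016 - 4 = 9012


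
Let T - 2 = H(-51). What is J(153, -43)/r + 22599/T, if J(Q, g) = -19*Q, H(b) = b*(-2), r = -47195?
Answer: 1066862133/4908280 ≈ 217.36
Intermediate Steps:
H(b) = -2*b
T = 104 (T = 2 - 2*(-51) = 2 + 102 = 104)
J(153, -43)/r + 22599/T = -19*153/(-47195) + 22599/104 = -2907*(-1/47195) + 22599*(1/104) = 2907/47195 + 22599/104 = 1066862133/4908280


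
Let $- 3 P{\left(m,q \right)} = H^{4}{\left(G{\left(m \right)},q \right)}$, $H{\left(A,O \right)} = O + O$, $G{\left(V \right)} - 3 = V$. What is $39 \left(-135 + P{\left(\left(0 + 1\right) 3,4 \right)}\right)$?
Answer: $-58513$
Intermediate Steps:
$G{\left(V \right)} = 3 + V$
$H{\left(A,O \right)} = 2 O$
$P{\left(m,q \right)} = - \frac{16 q^{4}}{3}$ ($P{\left(m,q \right)} = - \frac{\left(2 q\right)^{4}}{3} = - \frac{16 q^{4}}{3}$)
$39 \left(-135 + P{\left(\left(0 + 1\right) 3,4 \right)}\right) = 39 \left(-135 - \frac{16 \cdot 4^{4}}{3}\right) = 39 \left(-135 - \frac{4096}{3}\right) = 39 \left(- \frac{4501}{3}\right) = -58513$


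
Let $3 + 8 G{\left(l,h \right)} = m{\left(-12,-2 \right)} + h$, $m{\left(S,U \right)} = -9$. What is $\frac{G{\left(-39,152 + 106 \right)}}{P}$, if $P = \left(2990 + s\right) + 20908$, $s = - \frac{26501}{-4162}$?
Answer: $\frac{255963}{198979954} \approx 0.0012864$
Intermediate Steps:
$s = \frac{26501}{4162}$ ($s = \left(-26501\right) \left(- \frac{1}{4162}\right) = \frac{26501}{4162} \approx 6.3674$)
$G{\left(l,h \right)} = - \frac{3}{2} + \frac{h}{8}$ ($G{\left(l,h \right)} = - \frac{3}{8} + \frac{-9 + h}{8} = - \frac{3}{8} + \left(- \frac{9}{8} + \frac{h}{8}\right) = - \frac{3}{2} + \frac{h}{8}$)
$P = \frac{99489977}{4162}$ ($P = \left(2990 + \frac{26501}{4162}\right) + 20908 = \frac{12470881}{4162} + 20908 = \frac{99489977}{4162} \approx 23904.0$)
$\frac{G{\left(-39,152 + 106 \right)}}{P} = \frac{- \frac{3}{2} + \frac{152 + 106}{8}}{\frac{99489977}{4162}} = \left(- \frac{3}{2} + \frac{1}{8} \cdot 258\right) \frac{4162}{99489977} = \left(- \frac{3}{2} + \frac{129}{4}\right) \frac{4162}{99489977} = \frac{123}{4} \cdot \frac{4162}{99489977} = \frac{255963}{198979954}$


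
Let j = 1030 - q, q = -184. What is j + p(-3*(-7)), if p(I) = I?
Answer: 1235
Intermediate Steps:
j = 1214 (j = 1030 - 1*(-184) = 1030 + 184 = 1214)
j + p(-3*(-7)) = 1214 - 3*(-7) = 1214 + 21 = 1235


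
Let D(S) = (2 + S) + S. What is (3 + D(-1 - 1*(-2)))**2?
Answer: 49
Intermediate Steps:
D(S) = 2 + 2*S
(3 + D(-1 - 1*(-2)))**2 = (3 + (2 + 2*(-1 - 1*(-2))))**2 = (3 + (2 + 2*(-1 + 2)))**2 = (3 + (2 + 2*1))**2 = (3 + (2 + 2))**2 = (3 + 4)**2 = 7**2 = 49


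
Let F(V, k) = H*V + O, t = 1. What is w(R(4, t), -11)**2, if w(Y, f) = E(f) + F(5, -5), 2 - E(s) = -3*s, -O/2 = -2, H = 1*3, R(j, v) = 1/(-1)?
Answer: 144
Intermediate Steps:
R(j, v) = -1
H = 3
O = 4 (O = -2*(-2) = 4)
F(V, k) = 4 + 3*V (F(V, k) = 3*V + 4 = 4 + 3*V)
E(s) = 2 + 3*s (E(s) = 2 - (-3)*s = 2 + 3*s)
w(Y, f) = 21 + 3*f (w(Y, f) = (2 + 3*f) + (4 + 3*5) = (2 + 3*f) + (4 + 15) = (2 + 3*f) + 19 = 21 + 3*f)
w(R(4, t), -11)**2 = (21 + 3*(-11))**2 = (21 - 33)**2 = (-12)**2 = 144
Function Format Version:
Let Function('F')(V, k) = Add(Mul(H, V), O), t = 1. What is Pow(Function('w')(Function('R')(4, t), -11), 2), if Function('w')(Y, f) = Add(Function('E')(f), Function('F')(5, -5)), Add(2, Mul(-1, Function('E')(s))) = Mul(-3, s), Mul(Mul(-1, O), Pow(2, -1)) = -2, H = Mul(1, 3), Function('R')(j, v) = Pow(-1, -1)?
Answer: 144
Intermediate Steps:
Function('R')(j, v) = -1
H = 3
O = 4 (O = Mul(-2, -2) = 4)
Function('F')(V, k) = Add(4, Mul(3, V)) (Function('F')(V, k) = Add(Mul(3, V), 4) = Add(4, Mul(3, V)))
Function('E')(s) = Add(2, Mul(3, s)) (Function('E')(s) = Add(2, Mul(-1, Mul(-3, s))) = Add(2, Mul(3, s)))
Function('w')(Y, f) = Add(21, Mul(3, f)) (Function('w')(Y, f) = Add(Add(2, Mul(3, f)), Add(4, Mul(3, 5))) = Add(Add(2, Mul(3, f)), Add(4, 15)) = Add(Add(2, Mul(3, f)), 19) = Add(21, Mul(3, f)))
Pow(Function('w')(Function('R')(4, t), -11), 2) = Pow(Add(21, Mul(3, -11)), 2) = Pow(Add(21, -33), 2) = Pow(-12, 2) = 144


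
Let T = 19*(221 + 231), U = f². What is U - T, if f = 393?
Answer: 145861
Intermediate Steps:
U = 154449 (U = 393² = 154449)
T = 8588 (T = 19*452 = 8588)
U - T = 154449 - 1*8588 = 154449 - 8588 = 145861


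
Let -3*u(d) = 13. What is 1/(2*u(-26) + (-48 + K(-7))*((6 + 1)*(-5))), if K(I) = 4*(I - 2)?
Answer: 3/8794 ≈ 0.00034114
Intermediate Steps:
u(d) = -13/3 (u(d) = -1/3*13 = -13/3)
K(I) = -8 + 4*I (K(I) = 4*(-2 + I) = -8 + 4*I)
1/(2*u(-26) + (-48 + K(-7))*((6 + 1)*(-5))) = 1/(2*(-13/3) + (-48 + (-8 + 4*(-7)))*((6 + 1)*(-5))) = 1/(-26/3 + (-48 + (-8 - 28))*(7*(-5))) = 1/(-26/3 + (-48 - 36)*(-35)) = 1/(-26/3 - 84*(-35)) = 1/(-26/3 + 2940) = 1/(8794/3) = 3/8794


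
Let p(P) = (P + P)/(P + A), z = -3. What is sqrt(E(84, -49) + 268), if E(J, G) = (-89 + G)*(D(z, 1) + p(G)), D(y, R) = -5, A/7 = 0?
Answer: sqrt(682) ≈ 26.115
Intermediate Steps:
A = 0 (A = 7*0 = 0)
p(P) = 2 (p(P) = (P + P)/(P + 0) = (2*P)/P = 2)
E(J, G) = 267 - 3*G (E(J, G) = (-89 + G)*(-5 + 2) = (-89 + G)*(-3) = 267 - 3*G)
sqrt(E(84, -49) + 268) = sqrt((267 - 3*(-49)) + 268) = sqrt((267 + 147) + 268) = sqrt(414 + 268) = sqrt(682)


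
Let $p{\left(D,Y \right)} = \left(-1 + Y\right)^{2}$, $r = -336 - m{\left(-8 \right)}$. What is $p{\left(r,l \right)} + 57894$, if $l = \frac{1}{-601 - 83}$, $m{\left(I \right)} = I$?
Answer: $\frac{27086524489}{467856} \approx 57895.0$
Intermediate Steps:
$l = - \frac{1}{684}$ ($l = \frac{1}{-601 - 83} = \frac{1}{-684} = - \frac{1}{684} \approx -0.001462$)
$r = -328$ ($r = -336 - -8 = -336 + 8 = -328$)
$p{\left(r,l \right)} + 57894 = \left(-1 - \frac{1}{684}\right)^{2} + 57894 = \left(- \frac{685}{684}\right)^{2} + 57894 = \frac{469225}{467856} + 57894 = \frac{27086524489}{467856}$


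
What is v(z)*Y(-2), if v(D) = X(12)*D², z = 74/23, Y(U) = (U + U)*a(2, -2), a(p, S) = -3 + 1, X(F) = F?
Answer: 525696/529 ≈ 993.75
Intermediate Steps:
a(p, S) = -2
Y(U) = -4*U (Y(U) = (U + U)*(-2) = (2*U)*(-2) = -4*U)
z = 74/23 (z = 74*(1/23) = 74/23 ≈ 3.2174)
v(D) = 12*D²
v(z)*Y(-2) = (12*(74/23)²)*(-4*(-2)) = (12*(5476/529))*8 = (65712/529)*8 = 525696/529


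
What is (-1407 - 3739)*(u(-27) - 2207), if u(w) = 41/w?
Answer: 306855980/27 ≈ 1.1365e+7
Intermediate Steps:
(-1407 - 3739)*(u(-27) - 2207) = (-1407 - 3739)*(41/(-27) - 2207) = -5146*(41*(-1/27) - 2207) = -5146*(-41/27 - 2207) = -5146*(-59630/27) = 306855980/27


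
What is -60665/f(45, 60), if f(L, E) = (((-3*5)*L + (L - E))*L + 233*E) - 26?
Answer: 60665/17096 ≈ 3.5485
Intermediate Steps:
f(L, E) = -26 + 233*E + L*(-E - 14*L) (f(L, E) = ((-15*L + (L - E))*L + 233*E) - 26 = ((-E - 14*L)*L + 233*E) - 26 = (L*(-E - 14*L) + 233*E) - 26 = (233*E + L*(-E - 14*L)) - 26 = -26 + 233*E + L*(-E - 14*L))
-60665/f(45, 60) = -60665/(-26 - 14*45² + 233*60 - 1*60*45) = -60665/(-26 - 14*2025 + 13980 - 2700) = -60665/(-26 - 28350 + 13980 - 2700) = -60665/(-17096) = -60665*(-1/17096) = 60665/17096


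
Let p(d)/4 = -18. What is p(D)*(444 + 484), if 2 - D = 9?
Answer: -66816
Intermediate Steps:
D = -7 (D = 2 - 1*9 = 2 - 9 = -7)
p(d) = -72 (p(d) = 4*(-18) = -72)
p(D)*(444 + 484) = -72*(444 + 484) = -72*928 = -66816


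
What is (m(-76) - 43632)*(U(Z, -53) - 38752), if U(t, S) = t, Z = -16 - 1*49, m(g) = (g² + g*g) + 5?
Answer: 1245055275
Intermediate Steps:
m(g) = 5 + 2*g² (m(g) = (g² + g²) + 5 = 2*g² + 5 = 5 + 2*g²)
Z = -65 (Z = -16 - 49 = -65)
(m(-76) - 43632)*(U(Z, -53) - 38752) = ((5 + 2*(-76)²) - 43632)*(-65 - 38752) = ((5 + 2*5776) - 43632)*(-38817) = ((5 + 11552) - 43632)*(-38817) = (11557 - 43632)*(-38817) = -32075*(-38817) = 1245055275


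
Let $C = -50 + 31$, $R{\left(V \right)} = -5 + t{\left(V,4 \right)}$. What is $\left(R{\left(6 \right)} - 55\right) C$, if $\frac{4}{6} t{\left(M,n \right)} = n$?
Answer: $1026$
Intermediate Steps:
$t{\left(M,n \right)} = \frac{3 n}{2}$
$R{\left(V \right)} = 1$ ($R{\left(V \right)} = -5 + \frac{3}{2} \cdot 4 = -5 + 6 = 1$)
$C = -19$
$\left(R{\left(6 \right)} - 55\right) C = \left(1 - 55\right) \left(-19\right) = \left(-54\right) \left(-19\right) = 1026$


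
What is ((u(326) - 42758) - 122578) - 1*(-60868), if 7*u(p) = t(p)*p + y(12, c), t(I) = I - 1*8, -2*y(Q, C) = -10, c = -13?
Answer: -627603/7 ≈ -89658.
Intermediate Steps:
y(Q, C) = 5 (y(Q, C) = -1/2*(-10) = 5)
t(I) = -8 + I (t(I) = I - 8 = -8 + I)
u(p) = 5/7 + p*(-8 + p)/7 (u(p) = ((-8 + p)*p + 5)/7 = (p*(-8 + p) + 5)/7 = (5 + p*(-8 + p))/7 = 5/7 + p*(-8 + p)/7)
((u(326) - 42758) - 122578) - 1*(-60868) = (((5/7 + (1/7)*326*(-8 + 326)) - 42758) - 122578) - 1*(-60868) = (((5/7 + (1/7)*326*318) - 42758) - 122578) + 60868 = (((5/7 + 103668/7) - 42758) - 122578) + 60868 = ((103673/7 - 42758) - 122578) + 60868 = (-195633/7 - 122578) + 60868 = -1053679/7 + 60868 = -627603/7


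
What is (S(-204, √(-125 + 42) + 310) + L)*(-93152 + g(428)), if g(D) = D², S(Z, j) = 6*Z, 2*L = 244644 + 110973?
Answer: 15898255704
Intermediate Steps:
L = 355617/2 (L = (244644 + 110973)/2 = (½)*355617 = 355617/2 ≈ 1.7781e+5)
(S(-204, √(-125 + 42) + 310) + L)*(-93152 + g(428)) = (6*(-204) + 355617/2)*(-93152 + 428²) = (-1224 + 355617/2)*(-93152 + 183184) = (353169/2)*90032 = 15898255704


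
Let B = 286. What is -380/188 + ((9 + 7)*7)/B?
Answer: -10953/6721 ≈ -1.6297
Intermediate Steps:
-380/188 + ((9 + 7)*7)/B = -380/188 + ((9 + 7)*7)/286 = -380*1/188 + (16*7)*(1/286) = -95/47 + 112*(1/286) = -95/47 + 56/143 = -10953/6721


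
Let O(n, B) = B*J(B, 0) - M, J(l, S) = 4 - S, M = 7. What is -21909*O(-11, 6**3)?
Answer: -18776013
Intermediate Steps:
O(n, B) = -7 + 4*B (O(n, B) = B*(4 - 1*0) - 1*7 = B*(4 + 0) - 7 = B*4 - 7 = 4*B - 7 = -7 + 4*B)
-21909*O(-11, 6**3) = -21909*(-7 + 4*6**3) = -21909*(-7 + 4*216) = -21909*(-7 + 864) = -21909*857 = -18776013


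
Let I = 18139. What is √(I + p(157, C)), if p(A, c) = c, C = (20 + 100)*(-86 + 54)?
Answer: √14299 ≈ 119.58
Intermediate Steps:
C = -3840 (C = 120*(-32) = -3840)
√(I + p(157, C)) = √(18139 - 3840) = √14299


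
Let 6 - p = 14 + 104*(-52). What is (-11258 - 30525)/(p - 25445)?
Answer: 41783/20045 ≈ 2.0845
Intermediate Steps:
p = 5400 (p = 6 - (14 + 104*(-52)) = 6 - (14 - 5408) = 6 - 1*(-5394) = 6 + 5394 = 5400)
(-11258 - 30525)/(p - 25445) = (-11258 - 30525)/(5400 - 25445) = -41783/(-20045) = -41783*(-1/20045) = 41783/20045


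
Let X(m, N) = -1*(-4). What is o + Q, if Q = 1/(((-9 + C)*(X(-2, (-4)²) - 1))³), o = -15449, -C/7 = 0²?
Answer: -304082668/19683 ≈ -15449.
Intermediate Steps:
X(m, N) = 4
C = 0 (C = -7*0² = -7*0 = 0)
Q = -1/19683 (Q = 1/(((-9 + 0)*(4 - 1))³) = 1/((-9*3)³) = 1/((-27)³) = 1/(-19683) = -1/19683 ≈ -5.0805e-5)
o + Q = -15449 - 1/19683 = -304082668/19683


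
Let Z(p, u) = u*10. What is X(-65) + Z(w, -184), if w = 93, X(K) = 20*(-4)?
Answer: -1920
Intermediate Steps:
X(K) = -80
Z(p, u) = 10*u
X(-65) + Z(w, -184) = -80 + 10*(-184) = -80 - 1840 = -1920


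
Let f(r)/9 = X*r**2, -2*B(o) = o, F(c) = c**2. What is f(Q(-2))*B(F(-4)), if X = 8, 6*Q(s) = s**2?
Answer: -256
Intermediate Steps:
Q(s) = s**2/6
B(o) = -o/2
f(r) = 72*r**2 (f(r) = 9*(8*r**2) = 72*r**2)
f(Q(-2))*B(F(-4)) = (72*((1/6)*(-2)**2)**2)*(-1/2*(-4)**2) = (72*((1/6)*4)**2)*(-1/2*16) = (72*(2/3)**2)*(-8) = (72*(4/9))*(-8) = 32*(-8) = -256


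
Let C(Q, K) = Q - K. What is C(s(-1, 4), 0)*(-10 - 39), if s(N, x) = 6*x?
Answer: -1176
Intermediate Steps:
C(s(-1, 4), 0)*(-10 - 39) = (6*4 - 1*0)*(-10 - 39) = (24 + 0)*(-49) = 24*(-49) = -1176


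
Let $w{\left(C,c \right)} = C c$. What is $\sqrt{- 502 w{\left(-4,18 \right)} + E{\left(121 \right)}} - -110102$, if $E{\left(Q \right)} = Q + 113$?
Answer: $110102 + 3 \sqrt{4042} \approx 1.1029 \cdot 10^{5}$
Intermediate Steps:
$E{\left(Q \right)} = 113 + Q$
$\sqrt{- 502 w{\left(-4,18 \right)} + E{\left(121 \right)}} - -110102 = \sqrt{- 502 \left(\left(-4\right) 18\right) + \left(113 + 121\right)} - -110102 = \sqrt{\left(-502\right) \left(-72\right) + 234} + 110102 = \sqrt{36144 + 234} + 110102 = \sqrt{36378} + 110102 = 3 \sqrt{4042} + 110102 = 110102 + 3 \sqrt{4042}$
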